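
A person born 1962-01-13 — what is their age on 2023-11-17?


Birth: 1962-01-13
Reference: 2023-11-17
Year difference: 2023 - 1962 = 61

61 years old


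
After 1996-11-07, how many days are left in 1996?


Day of year: 312 of 366
Remaining = 366 - 312

54 days


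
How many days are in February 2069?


February 2069 (leap year: no)

28 days


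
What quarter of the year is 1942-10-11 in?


Month: October (month 10)
Q1: Jan-Mar, Q2: Apr-Jun, Q3: Jul-Sep, Q4: Oct-Dec

Q4


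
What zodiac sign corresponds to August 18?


Date: August 18
Conventional tropical zodiac dates: Leo from July 23 onward; Virgo starts August 23
August 18 falls within the Leo range

Leo


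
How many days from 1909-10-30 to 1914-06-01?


From 1909-10-30 to 1914-06-01
1909-10-30: days before October = 31 + 28 + 31 + 30 + 31 + 30 + 31 + 31 + 30 = 273 (1909 is not a leap year); day of year = 273 + 30 = 303
1914-06-01: days before June = 31 + 28 + 31 + 30 + 31 = 151 (1914 is not a leap year); day of year = 151 + 1 = 152
Rest of 1909: 365 - 303 = 62
Full years 1910 (365), 1911 (365), 1912 (366), 1913 (365): 1461
Total = 62 + 1461 + 152 = 1675

1675 days


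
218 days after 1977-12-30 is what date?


Start: 1977-12-30, add 218 days
December 1977 has 31 days: 31 - 30 = 1 day to December 31 -> 217 left
January 1978 has 31 days -> 186 left
February 1978 has 28 days -> 158 left
March 1978 has 31 days -> 127 left
April 1978 has 30 days -> 97 left
May 1978 has 31 days -> 66 left
June 1978 has 30 days -> 36 left
July 1978 has 31 days -> 5 left
August 1978: 5 <= 31 -> lands on August 5

Result: 1978-08-05


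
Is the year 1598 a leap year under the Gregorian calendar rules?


Gregorian leap year rule: divisible by 4, but not by 100, unless also by 400.
1598 is not divisible by 4 -> not a leap year

No


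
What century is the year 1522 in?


Century = (year - 1) // 100 + 1
= (1522 - 1) // 100 + 1
= 1521 // 100 + 1
= 15 + 1

16th century


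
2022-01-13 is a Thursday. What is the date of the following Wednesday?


Current: Thursday
Target: Wednesday
Days ahead: 6

Next Wednesday: 2022-01-19


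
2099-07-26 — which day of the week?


Date: July 26, 2099
Anchor: Jan 1, 2099. With p = 2099 - 1 = 2098: (p + p//4 - p//100 + p//400) mod 7 = (2098 + 524 - 20 + 5) mod 7 = 2607 mod 7 = 3 -> Thursday (Mon=0 ... Sun=6)
Days before July (Jan-Jun): 181; offset = 181 + 26 - 1 = 206
Weekday index = (3 + 206) mod 7 = 6

Day of the week: Sunday


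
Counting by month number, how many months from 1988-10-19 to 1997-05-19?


From October 1988 to May 1997
9 years * 12 = 108 months, minus 5 months = 103

103 months


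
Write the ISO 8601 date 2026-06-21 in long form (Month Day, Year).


ISO 2026-06-21 parses as year=2026, month=06, day=21
Month 6 -> June

June 21, 2026


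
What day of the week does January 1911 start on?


Target: January 1, 1911
Anchor: Jan 1, 1911. With p = 1911 - 1 = 1910: (p + p//4 - p//100 + p//400) mod 7 = (1910 + 477 - 19 + 4) mod 7 = 2372 mod 7 = 6 -> Sunday (Mon=0 ... Sun=6)
Offset from anchor: 0 days
Weekday index = (6 + 0) mod 7 = 6

Sunday


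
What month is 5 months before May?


May is month 5
5 - 5 = 0; wrap: 0 + 12 = 12

December


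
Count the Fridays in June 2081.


June 2081 has 30 days
Anchor: Jan 1, 2081. With p = 2081 - 1 = 2080: (p + p//4 - p//100 + p//400) mod 7 = (2080 + 520 - 20 + 5) mod 7 = 2585 mod 7 = 2 -> Wednesday (Mon=0 ... Sun=6)
Days before June (Jan-May): 151; June 1 index = (2 + 151) mod 7 = 6 -> Sunday
First Friday is June 6
Fridays: 6, 13, 20, 27

4 Fridays


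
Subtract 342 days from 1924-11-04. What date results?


Start: 1924-11-04, subtract 342 days
Back 4 days from November 4 reaches October 31, 1924 -> 338 left
October 1924 has 31 days -> back to September 30, 1924 -> 307 left
September 1924 has 30 days -> back to August 31, 1924 -> 277 left
August 1924 has 31 days -> back to July 31, 1924 -> 246 left
July 1924 has 31 days -> back to June 30, 1924 -> 215 left
June 1924 has 30 days -> back to May 31, 1924 -> 185 left
May 1924 has 31 days -> back to April 30, 1924 -> 154 left
April 1924 has 30 days -> back to March 31, 1924 -> 124 left
March 1924 has 31 days -> back to February 29, 1924 -> 93 left
February 1924 has 29 days -> back to January 31, 1924 -> 64 left
January 1924 has 31 days -> back to December 31, 1923 -> 33 left
December 1923 has 31 days -> back to November 30, 1923 -> 2 left
November 1923: 30 - 2 = 28 -> lands on November 28

Result: 1923-11-28


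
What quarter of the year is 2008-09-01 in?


Month: September (month 9)
Q1: Jan-Mar, Q2: Apr-Jun, Q3: Jul-Sep, Q4: Oct-Dec

Q3


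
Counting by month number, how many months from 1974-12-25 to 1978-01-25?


From December 1974 to January 1978
4 years * 12 = 48 months, minus 11 months = 37

37 months


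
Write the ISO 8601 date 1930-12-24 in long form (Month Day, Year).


ISO 1930-12-24 parses as year=1930, month=12, day=24
Month 12 -> December

December 24, 1930


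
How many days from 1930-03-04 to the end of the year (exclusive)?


Day of year: 63 of 365
Remaining = 365 - 63

302 days


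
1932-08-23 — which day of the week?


Date: August 23, 1932
Anchor: Jan 1, 1932. With p = 1932 - 1 = 1931: (p + p//4 - p//100 + p//400) mod 7 = (1931 + 482 - 19 + 4) mod 7 = 2398 mod 7 = 4 -> Friday (Mon=0 ... Sun=6)
Days before August (Jan-Jul): 213; offset = 213 + 23 - 1 = 235
Weekday index = (4 + 235) mod 7 = 1

Day of the week: Tuesday


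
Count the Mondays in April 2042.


April 2042 has 30 days
Anchor: Jan 1, 2042. With p = 2042 - 1 = 2041: (p + p//4 - p//100 + p//400) mod 7 = (2041 + 510 - 20 + 5) mod 7 = 2536 mod 7 = 2 -> Wednesday (Mon=0 ... Sun=6)
Days before April (Jan-Mar): 90; April 1 index = (2 + 90) mod 7 = 1 -> Tuesday
First Monday is April 7
Mondays: 7, 14, 21, 28

4 Mondays


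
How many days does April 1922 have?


April 1922

30 days


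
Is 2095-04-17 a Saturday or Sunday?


Anchor: Jan 1, 2095. With p = 2095 - 1 = 2094: (p + p//4 - p//100 + p//400) mod 7 = (2094 + 523 - 20 + 5) mod 7 = 2602 mod 7 = 5 -> Saturday (Mon=0 ... Sun=6)
Day of year: 107; offset = 106
Weekday index = (5 + 106) mod 7 = 6 -> Sunday
Weekend days: Saturday, Sunday

Yes


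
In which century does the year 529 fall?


Century = (year - 1) // 100 + 1
= (529 - 1) // 100 + 1
= 528 // 100 + 1
= 5 + 1

6th century


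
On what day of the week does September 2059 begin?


Target: September 1, 2059
Anchor: Jan 1, 2059. With p = 2059 - 1 = 2058: (p + p//4 - p//100 + p//400) mod 7 = (2058 + 514 - 20 + 5) mod 7 = 2557 mod 7 = 2 -> Wednesday (Mon=0 ... Sun=6)
Days before September (Jan-Aug): 243 days
Weekday index = (2 + 243) mod 7 = 0

Monday


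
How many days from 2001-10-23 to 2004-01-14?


From 2001-10-23 to 2004-01-14
2001-10-23: days before October = 31 + 28 + 31 + 30 + 31 + 30 + 31 + 31 + 30 = 273 (2001 is not a leap year); day of year = 273 + 23 = 296
2004-01-14: day of year = 14
Rest of 2001: 365 - 296 = 69
Full years 2002 (365), 2003 (365): 730
Total = 69 + 730 + 14 = 813

813 days


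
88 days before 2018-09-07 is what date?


Start: 2018-09-07, subtract 88 days
Back 7 days from September 7 reaches August 31, 2018 -> 81 left
August 2018 has 31 days -> back to July 31, 2018 -> 50 left
July 2018 has 31 days -> back to June 30, 2018 -> 19 left
June 2018: 30 - 19 = 11 -> lands on June 11

Result: 2018-06-11


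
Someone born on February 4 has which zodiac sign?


Date: February 4
Conventional tropical zodiac dates: Aquarius from January 20 onward; Pisces starts February 19
February 4 falls within the Aquarius range

Aquarius


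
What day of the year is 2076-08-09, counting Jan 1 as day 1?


Date: August 9, 2076
Days in months 1 through 7: 213
Plus 9 days in August

Day of year: 222


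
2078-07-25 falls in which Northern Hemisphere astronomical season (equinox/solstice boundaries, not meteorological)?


Date: July 25
Astronomical Summer (approx.; exact equinox/solstice day varies by year): June 21 to September 21
July 25 falls within the Summer window

Summer


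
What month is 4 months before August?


August is month 8
8 - 4 = 4

April


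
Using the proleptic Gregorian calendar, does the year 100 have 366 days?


Gregorian leap year rule: divisible by 4, but not by 100, unless also by 400.
100 is divisible by 100 but not 400 -> not a leap year

No


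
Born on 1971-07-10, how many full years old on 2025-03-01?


Birth: 1971-07-10
Reference: 2025-03-01
Year difference: 2025 - 1971 = 54
Birthday not yet reached in 2025, subtract 1

53 years old


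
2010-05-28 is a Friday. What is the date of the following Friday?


Current: Friday
Target: Friday
Days ahead: 7

Next Friday: 2010-06-04


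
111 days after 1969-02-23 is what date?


Start: 1969-02-23, add 111 days
February 1969 has 28 days: 28 - 23 = 5 days to February 28 -> 106 left
March 1969 has 31 days -> 75 left
April 1969 has 30 days -> 45 left
May 1969 has 31 days -> 14 left
June 1969: 14 <= 30 -> lands on June 14

Result: 1969-06-14


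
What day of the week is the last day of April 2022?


April 2022 has 30 days
Anchor: Jan 1, 2022. With p = 2022 - 1 = 2021: (p + p//4 - p//100 + p//400) mod 7 = (2021 + 505 - 20 + 5) mod 7 = 2511 mod 7 = 5 -> Saturday (Mon=0 ... Sun=6)
Days before April (Jan-Mar): 90; April 1 index = (5 + 90) mod 7 = 4 -> Friday
Last day offset: 30 - 1 = 29 days
Weekday index = (4 + 29) mod 7 = 5

Saturday, April 30


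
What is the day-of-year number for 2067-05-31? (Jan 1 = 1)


Date: May 31, 2067
Days in months 1 through 4: 120
Plus 31 days in May

Day of year: 151


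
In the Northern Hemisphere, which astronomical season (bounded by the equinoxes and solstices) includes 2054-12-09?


Date: December 9
Astronomical Autumn (approx.; exact equinox/solstice day varies by year): September 22 to December 20
December 9 falls within the Autumn window

Autumn


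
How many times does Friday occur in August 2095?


August 2095 has 31 days
Anchor: Jan 1, 2095. With p = 2095 - 1 = 2094: (p + p//4 - p//100 + p//400) mod 7 = (2094 + 523 - 20 + 5) mod 7 = 2602 mod 7 = 5 -> Saturday (Mon=0 ... Sun=6)
Days before August (Jan-Jul): 212; August 1 index = (5 + 212) mod 7 = 0 -> Monday
First Friday is August 5
Fridays: 5, 12, 19, 26

4 Fridays


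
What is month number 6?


Month 6 of 12

June


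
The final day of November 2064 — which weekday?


November 2064 has 30 days
Anchor: Jan 1, 2064. With p = 2064 - 1 = 2063: (p + p//4 - p//100 + p//400) mod 7 = (2063 + 515 - 20 + 5) mod 7 = 2563 mod 7 = 1 -> Tuesday (Mon=0 ... Sun=6)
Days before November (Jan-Oct): 305; November 1 index = (1 + 305) mod 7 = 5 -> Saturday
Last day offset: 30 - 1 = 29 days
Weekday index = (5 + 29) mod 7 = 6

Sunday, November 30


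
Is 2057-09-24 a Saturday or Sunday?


Anchor: Jan 1, 2057. With p = 2057 - 1 = 2056: (p + p//4 - p//100 + p//400) mod 7 = (2056 + 514 - 20 + 5) mod 7 = 2555 mod 7 = 0 -> Monday (Mon=0 ... Sun=6)
Day of year: 267; offset = 266
Weekday index = (0 + 266) mod 7 = 0 -> Monday
Weekend days: Saturday, Sunday

No


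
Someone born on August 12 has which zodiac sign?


Date: August 12
Conventional tropical zodiac dates: Leo from July 23 onward; Virgo starts August 23
August 12 falls within the Leo range

Leo


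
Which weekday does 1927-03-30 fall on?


Date: March 30, 1927
Anchor: Jan 1, 1927. With p = 1927 - 1 = 1926: (p + p//4 - p//100 + p//400) mod 7 = (1926 + 481 - 19 + 4) mod 7 = 2392 mod 7 = 5 -> Saturday (Mon=0 ... Sun=6)
Days before March (Jan-Feb): 59; offset = 59 + 30 - 1 = 88
Weekday index = (5 + 88) mod 7 = 2

Day of the week: Wednesday


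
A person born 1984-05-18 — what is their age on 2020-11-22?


Birth: 1984-05-18
Reference: 2020-11-22
Year difference: 2020 - 1984 = 36

36 years old


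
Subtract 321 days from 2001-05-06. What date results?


Start: 2001-05-06, subtract 321 days
Back 6 days from May 6 reaches April 30, 2001 -> 315 left
April 2001 has 30 days -> back to March 31, 2001 -> 285 left
March 2001 has 31 days -> back to February 28, 2001 -> 254 left
February 2001 has 28 days -> back to January 31, 2001 -> 226 left
January 2001 has 31 days -> back to December 31, 2000 -> 195 left
December 2000 has 31 days -> back to November 30, 2000 -> 164 left
November 2000 has 30 days -> back to October 31, 2000 -> 134 left
October 2000 has 31 days -> back to September 30, 2000 -> 103 left
September 2000 has 30 days -> back to August 31, 2000 -> 73 left
August 2000 has 31 days -> back to July 31, 2000 -> 42 left
July 2000 has 31 days -> back to June 30, 2000 -> 11 left
June 2000: 30 - 11 = 19 -> lands on June 19

Result: 2000-06-19


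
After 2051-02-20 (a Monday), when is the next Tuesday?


Current: Monday
Target: Tuesday
Days ahead: 1

Next Tuesday: 2051-02-21


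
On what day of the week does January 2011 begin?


Target: January 1, 2011
Anchor: Jan 1, 2011. With p = 2011 - 1 = 2010: (p + p//4 - p//100 + p//400) mod 7 = (2010 + 502 - 20 + 5) mod 7 = 2497 mod 7 = 5 -> Saturday (Mon=0 ... Sun=6)
Offset from anchor: 0 days
Weekday index = (5 + 0) mod 7 = 5

Saturday


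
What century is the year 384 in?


Century = (year - 1) // 100 + 1
= (384 - 1) // 100 + 1
= 383 // 100 + 1
= 3 + 1

4th century


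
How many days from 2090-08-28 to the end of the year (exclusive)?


Day of year: 240 of 365
Remaining = 365 - 240

125 days


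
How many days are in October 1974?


October 1974

31 days


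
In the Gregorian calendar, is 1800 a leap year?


Gregorian leap year rule: divisible by 4, but not by 100, unless also by 400.
1800 is divisible by 100 but not 400 -> not a leap year

No


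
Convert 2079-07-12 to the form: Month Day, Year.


ISO 2079-07-12 parses as year=2079, month=07, day=12
Month 7 -> July

July 12, 2079


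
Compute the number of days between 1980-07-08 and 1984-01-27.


From 1980-07-08 to 1984-01-27
1980-07-08: days before July = 31 + 29 + 31 + 30 + 31 + 30 = 182 (1980 is a leap year); day of year = 182 + 8 = 190
1984-01-27: day of year = 27
Rest of 1980: 366 - 190 = 176
Full years 1981 (365), 1982 (365), 1983 (365): 1095
Total = 176 + 1095 + 27 = 1298

1298 days


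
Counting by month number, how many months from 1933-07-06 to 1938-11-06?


From July 1933 to November 1938
5 years * 12 = 60 months, plus 4 months = 64

64 months


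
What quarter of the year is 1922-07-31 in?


Month: July (month 7)
Q1: Jan-Mar, Q2: Apr-Jun, Q3: Jul-Sep, Q4: Oct-Dec

Q3


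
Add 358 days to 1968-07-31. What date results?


Start: 1968-07-31, add 358 days
July 31 is the last day of July 1968 -> 358 left
August 1968 has 31 days -> 327 left
September 1968 has 30 days -> 297 left
October 1968 has 31 days -> 266 left
November 1968 has 30 days -> 236 left
December 1968 has 31 days -> 205 left
January 1969 has 31 days -> 174 left
February 1969 has 28 days -> 146 left
March 1969 has 31 days -> 115 left
April 1969 has 30 days -> 85 left
May 1969 has 31 days -> 54 left
June 1969 has 30 days -> 24 left
July 1969: 24 <= 31 -> lands on July 24

Result: 1969-07-24


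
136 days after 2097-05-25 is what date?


Start: 2097-05-25, add 136 days
May 2097 has 31 days: 31 - 25 = 6 days to May 31 -> 130 left
June 2097 has 30 days -> 100 left
July 2097 has 31 days -> 69 left
August 2097 has 31 days -> 38 left
September 2097 has 30 days -> 8 left
October 2097: 8 <= 31 -> lands on October 8

Result: 2097-10-08


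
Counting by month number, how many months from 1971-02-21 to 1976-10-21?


From February 1971 to October 1976
5 years * 12 = 60 months, plus 8 months = 68

68 months


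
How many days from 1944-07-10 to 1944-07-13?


From 1944-07-10 to 1944-07-13
1944-07-10: days before July = 31 + 29 + 31 + 30 + 31 + 30 = 182 (1944 is a leap year); day of year = 182 + 10 = 192
1944-07-13: days before July = 31 + 29 + 31 + 30 + 31 + 30 = 182 (1944 is a leap year); day of year = 182 + 13 = 195
Same year: 195 - 192 = 3

3 days


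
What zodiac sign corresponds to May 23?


Date: May 23
Conventional tropical zodiac dates: Gemini from May 21 onward; Cancer starts June 21
May 23 falls within the Gemini range

Gemini


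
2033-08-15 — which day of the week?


Date: August 15, 2033
Anchor: Jan 1, 2033. With p = 2033 - 1 = 2032: (p + p//4 - p//100 + p//400) mod 7 = (2032 + 508 - 20 + 5) mod 7 = 2525 mod 7 = 5 -> Saturday (Mon=0 ... Sun=6)
Days before August (Jan-Jul): 212; offset = 212 + 15 - 1 = 226
Weekday index = (5 + 226) mod 7 = 0

Day of the week: Monday


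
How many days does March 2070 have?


March 2070

31 days


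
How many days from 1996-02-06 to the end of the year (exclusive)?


Day of year: 37 of 366
Remaining = 366 - 37

329 days


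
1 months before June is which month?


June is month 6
6 - 1 = 5

May


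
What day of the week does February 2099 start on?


Target: February 1, 2099
Anchor: Jan 1, 2099. With p = 2099 - 1 = 2098: (p + p//4 - p//100 + p//400) mod 7 = (2098 + 524 - 20 + 5) mod 7 = 2607 mod 7 = 3 -> Thursday (Mon=0 ... Sun=6)
Days before February (Jan): 31 days
Weekday index = (3 + 31) mod 7 = 6

Sunday


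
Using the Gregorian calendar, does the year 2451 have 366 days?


Gregorian leap year rule: divisible by 4, but not by 100, unless also by 400.
2451 is not divisible by 4 -> not a leap year

No


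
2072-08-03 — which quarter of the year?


Month: August (month 8)
Q1: Jan-Mar, Q2: Apr-Jun, Q3: Jul-Sep, Q4: Oct-Dec

Q3


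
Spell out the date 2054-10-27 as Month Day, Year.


ISO 2054-10-27 parses as year=2054, month=10, day=27
Month 10 -> October

October 27, 2054


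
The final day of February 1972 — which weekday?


February 1972 has 29 days
Anchor: Jan 1, 1972. With p = 1972 - 1 = 1971: (p + p//4 - p//100 + p//400) mod 7 = (1971 + 492 - 19 + 4) mod 7 = 2448 mod 7 = 5 -> Saturday (Mon=0 ... Sun=6)
Days before February (Jan): 31; February 1 index = (5 + 31) mod 7 = 1 -> Tuesday
Last day offset: 29 - 1 = 28 days
Weekday index = (1 + 28) mod 7 = 1

Tuesday, February 29


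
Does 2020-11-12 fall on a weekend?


Anchor: Jan 1, 2020. With p = 2020 - 1 = 2019: (p + p//4 - p//100 + p//400) mod 7 = (2019 + 504 - 20 + 5) mod 7 = 2508 mod 7 = 2 -> Wednesday (Mon=0 ... Sun=6)
Day of year: 317; offset = 316
Weekday index = (2 + 316) mod 7 = 3 -> Thursday
Weekend days: Saturday, Sunday

No


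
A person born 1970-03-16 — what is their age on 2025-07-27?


Birth: 1970-03-16
Reference: 2025-07-27
Year difference: 2025 - 1970 = 55

55 years old


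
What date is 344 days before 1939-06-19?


Start: 1939-06-19, subtract 344 days
Back 19 days from June 19 reaches May 31, 1939 -> 325 left
May 1939 has 31 days -> back to April 30, 1939 -> 294 left
April 1939 has 30 days -> back to March 31, 1939 -> 264 left
March 1939 has 31 days -> back to February 28, 1939 -> 233 left
February 1939 has 28 days -> back to January 31, 1939 -> 205 left
January 1939 has 31 days -> back to December 31, 1938 -> 174 left
December 1938 has 31 days -> back to November 30, 1938 -> 143 left
November 1938 has 30 days -> back to October 31, 1938 -> 113 left
October 1938 has 31 days -> back to September 30, 1938 -> 82 left
September 1938 has 30 days -> back to August 31, 1938 -> 52 left
August 1938 has 31 days -> back to July 31, 1938 -> 21 left
July 1938: 31 - 21 = 10 -> lands on July 10

Result: 1938-07-10


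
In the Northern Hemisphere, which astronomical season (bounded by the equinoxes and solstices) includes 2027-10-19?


Date: October 19
Astronomical Autumn (approx.; exact equinox/solstice day varies by year): September 22 to December 20
October 19 falls within the Autumn window

Autumn


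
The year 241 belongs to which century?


Century = (year - 1) // 100 + 1
= (241 - 1) // 100 + 1
= 240 // 100 + 1
= 2 + 1

3rd century


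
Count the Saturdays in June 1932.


June 1932 has 30 days
Anchor: Jan 1, 1932. With p = 1932 - 1 = 1931: (p + p//4 - p//100 + p//400) mod 7 = (1931 + 482 - 19 + 4) mod 7 = 2398 mod 7 = 4 -> Friday (Mon=0 ... Sun=6)
Days before June (Jan-May): 152; June 1 index = (4 + 152) mod 7 = 2 -> Wednesday
First Saturday is June 4
Saturdays: 4, 11, 18, 25

4 Saturdays


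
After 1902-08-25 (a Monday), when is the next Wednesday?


Current: Monday
Target: Wednesday
Days ahead: 2

Next Wednesday: 1902-08-27


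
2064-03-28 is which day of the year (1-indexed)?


Date: March 28, 2064
Days in months 1 through 2: 60
Plus 28 days in March

Day of year: 88


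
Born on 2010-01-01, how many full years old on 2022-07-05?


Birth: 2010-01-01
Reference: 2022-07-05
Year difference: 2022 - 2010 = 12

12 years old


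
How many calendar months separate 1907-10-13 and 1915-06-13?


From October 1907 to June 1915
8 years * 12 = 96 months, minus 4 months = 92

92 months


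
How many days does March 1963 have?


March 1963

31 days


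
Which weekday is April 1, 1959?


Target: April 1, 1959
Anchor: Jan 1, 1959. With p = 1959 - 1 = 1958: (p + p//4 - p//100 + p//400) mod 7 = (1958 + 489 - 19 + 4) mod 7 = 2432 mod 7 = 3 -> Thursday (Mon=0 ... Sun=6)
Days before April (Jan-Mar): 90 days
Weekday index = (3 + 90) mod 7 = 2

Wednesday


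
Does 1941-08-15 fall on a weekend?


Anchor: Jan 1, 1941. With p = 1941 - 1 = 1940: (p + p//4 - p//100 + p//400) mod 7 = (1940 + 485 - 19 + 4) mod 7 = 2410 mod 7 = 2 -> Wednesday (Mon=0 ... Sun=6)
Day of year: 227; offset = 226
Weekday index = (2 + 226) mod 7 = 4 -> Friday
Weekend days: Saturday, Sunday

No


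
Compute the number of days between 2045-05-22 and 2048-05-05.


From 2045-05-22 to 2048-05-05
2045-05-22: days before May = 31 + 28 + 31 + 30 = 120 (2045 is not a leap year); day of year = 120 + 22 = 142
2048-05-05: days before May = 31 + 29 + 31 + 30 = 121 (2048 is a leap year); day of year = 121 + 5 = 126
Rest of 2045: 365 - 142 = 223
Full years 2046 (365), 2047 (365): 730
Total = 223 + 730 + 126 = 1079

1079 days


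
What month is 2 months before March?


March is month 3
3 - 2 = 1

January


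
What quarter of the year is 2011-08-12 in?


Month: August (month 8)
Q1: Jan-Mar, Q2: Apr-Jun, Q3: Jul-Sep, Q4: Oct-Dec

Q3


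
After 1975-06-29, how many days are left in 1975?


Day of year: 180 of 365
Remaining = 365 - 180

185 days


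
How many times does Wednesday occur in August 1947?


August 1947 has 31 days
Anchor: Jan 1, 1947. With p = 1947 - 1 = 1946: (p + p//4 - p//100 + p//400) mod 7 = (1946 + 486 - 19 + 4) mod 7 = 2417 mod 7 = 2 -> Wednesday (Mon=0 ... Sun=6)
Days before August (Jan-Jul): 212; August 1 index = (2 + 212) mod 7 = 4 -> Friday
First Wednesday is August 6
Wednesdays: 6, 13, 20, 27

4 Wednesdays


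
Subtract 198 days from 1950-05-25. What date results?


Start: 1950-05-25, subtract 198 days
Back 25 days from May 25 reaches April 30, 1950 -> 173 left
April 1950 has 30 days -> back to March 31, 1950 -> 143 left
March 1950 has 31 days -> back to February 28, 1950 -> 112 left
February 1950 has 28 days -> back to January 31, 1950 -> 84 left
January 1950 has 31 days -> back to December 31, 1949 -> 53 left
December 1949 has 31 days -> back to November 30, 1949 -> 22 left
November 1949: 30 - 22 = 8 -> lands on November 8

Result: 1949-11-08


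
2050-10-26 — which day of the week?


Date: October 26, 2050
Anchor: Jan 1, 2050. With p = 2050 - 1 = 2049: (p + p//4 - p//100 + p//400) mod 7 = (2049 + 512 - 20 + 5) mod 7 = 2546 mod 7 = 5 -> Saturday (Mon=0 ... Sun=6)
Days before October (Jan-Sep): 273; offset = 273 + 26 - 1 = 298
Weekday index = (5 + 298) mod 7 = 2

Day of the week: Wednesday


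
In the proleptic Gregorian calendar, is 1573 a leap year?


Gregorian leap year rule: divisible by 4, but not by 100, unless also by 400.
1573 is not divisible by 4 -> not a leap year

No


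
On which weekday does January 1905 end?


January 1905 has 31 days
Anchor: Jan 1, 1905. With p = 1905 - 1 = 1904: (p + p//4 - p//100 + p//400) mod 7 = (1904 + 476 - 19 + 4) mod 7 = 2365 mod 7 = 6 -> Sunday (Mon=0 ... Sun=6)
January 1 is the anchor itself -> Sunday
Last day offset: 31 - 1 = 30 days
Weekday index = (6 + 30) mod 7 = 1

Tuesday, January 31


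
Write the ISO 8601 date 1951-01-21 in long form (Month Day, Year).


ISO 1951-01-21 parses as year=1951, month=01, day=21
Month 1 -> January

January 21, 1951


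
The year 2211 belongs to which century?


Century = (year - 1) // 100 + 1
= (2211 - 1) // 100 + 1
= 2210 // 100 + 1
= 22 + 1

23rd century


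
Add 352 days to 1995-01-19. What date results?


Start: 1995-01-19, add 352 days
January 1995 has 31 days: 31 - 19 = 12 days to January 31 -> 340 left
February 1995 has 28 days -> 312 left
March 1995 has 31 days -> 281 left
April 1995 has 30 days -> 251 left
May 1995 has 31 days -> 220 left
June 1995 has 30 days -> 190 left
July 1995 has 31 days -> 159 left
August 1995 has 31 days -> 128 left
September 1995 has 30 days -> 98 left
October 1995 has 31 days -> 67 left
November 1995 has 30 days -> 37 left
December 1995 has 31 days -> 6 left
January 1996: 6 <= 31 -> lands on January 6

Result: 1996-01-06


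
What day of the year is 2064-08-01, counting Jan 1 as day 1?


Date: August 1, 2064
Days in months 1 through 7: 213
Plus 1 days in August

Day of year: 214


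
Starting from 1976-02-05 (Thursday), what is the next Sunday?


Current: Thursday
Target: Sunday
Days ahead: 3

Next Sunday: 1976-02-08


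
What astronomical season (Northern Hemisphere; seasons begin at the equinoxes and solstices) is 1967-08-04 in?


Date: August 4
Astronomical Summer (approx.; exact equinox/solstice day varies by year): June 21 to September 21
August 4 falls within the Summer window

Summer


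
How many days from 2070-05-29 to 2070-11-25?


From 2070-05-29 to 2070-11-25
2070-05-29: days before May = 31 + 28 + 31 + 30 = 120 (2070 is not a leap year); day of year = 120 + 29 = 149
2070-11-25: days before November = 31 + 28 + 31 + 30 + 31 + 30 + 31 + 31 + 30 + 31 = 304 (2070 is not a leap year); day of year = 304 + 25 = 329
Same year: 329 - 149 = 180

180 days


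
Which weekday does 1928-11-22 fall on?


Date: November 22, 1928
Anchor: Jan 1, 1928. With p = 1928 - 1 = 1927: (p + p//4 - p//100 + p//400) mod 7 = (1927 + 481 - 19 + 4) mod 7 = 2393 mod 7 = 6 -> Sunday (Mon=0 ... Sun=6)
Days before November (Jan-Oct): 305; offset = 305 + 22 - 1 = 326
Weekday index = (6 + 326) mod 7 = 3

Day of the week: Thursday


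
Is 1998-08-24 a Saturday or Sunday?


Anchor: Jan 1, 1998. With p = 1998 - 1 = 1997: (p + p//4 - p//100 + p//400) mod 7 = (1997 + 499 - 19 + 4) mod 7 = 2481 mod 7 = 3 -> Thursday (Mon=0 ... Sun=6)
Day of year: 236; offset = 235
Weekday index = (3 + 235) mod 7 = 0 -> Monday
Weekend days: Saturday, Sunday

No


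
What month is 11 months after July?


July is month 7
7 + 11 = 18; wrap: 18 - 12 = 6

June


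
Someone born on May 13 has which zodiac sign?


Date: May 13
Conventional tropical zodiac dates: Taurus from April 20 onward; Gemini starts May 21
May 13 falls within the Taurus range

Taurus


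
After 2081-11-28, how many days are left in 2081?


Day of year: 332 of 365
Remaining = 365 - 332

33 days


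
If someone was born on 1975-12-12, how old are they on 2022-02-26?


Birth: 1975-12-12
Reference: 2022-02-26
Year difference: 2022 - 1975 = 47
Birthday not yet reached in 2022, subtract 1

46 years old


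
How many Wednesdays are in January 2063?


January 2063 has 31 days
Anchor: Jan 1, 2063. With p = 2063 - 1 = 2062: (p + p//4 - p//100 + p//400) mod 7 = (2062 + 515 - 20 + 5) mod 7 = 2562 mod 7 = 0 -> Monday (Mon=0 ... Sun=6)
January 1 is the anchor itself -> Monday
First Wednesday is January 3
Wednesdays: 3, 10, 17, 24, 31

5 Wednesdays


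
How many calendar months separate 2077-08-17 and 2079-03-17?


From August 2077 to March 2079
2 years * 12 = 24 months, minus 5 months = 19

19 months


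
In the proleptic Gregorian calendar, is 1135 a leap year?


Gregorian leap year rule: divisible by 4, but not by 100, unless also by 400.
1135 is not divisible by 4 -> not a leap year

No


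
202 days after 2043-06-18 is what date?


Start: 2043-06-18, add 202 days
June 2043 has 30 days: 30 - 18 = 12 days to June 30 -> 190 left
July 2043 has 31 days -> 159 left
August 2043 has 31 days -> 128 left
September 2043 has 30 days -> 98 left
October 2043 has 31 days -> 67 left
November 2043 has 30 days -> 37 left
December 2043 has 31 days -> 6 left
January 2044: 6 <= 31 -> lands on January 6

Result: 2044-01-06


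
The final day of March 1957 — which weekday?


March 1957 has 31 days
Anchor: Jan 1, 1957. With p = 1957 - 1 = 1956: (p + p//4 - p//100 + p//400) mod 7 = (1956 + 489 - 19 + 4) mod 7 = 2430 mod 7 = 1 -> Tuesday (Mon=0 ... Sun=6)
Days before March (Jan-Feb): 59; March 1 index = (1 + 59) mod 7 = 4 -> Friday
Last day offset: 31 - 1 = 30 days
Weekday index = (4 + 30) mod 7 = 6

Sunday, March 31


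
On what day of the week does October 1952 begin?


Target: October 1, 1952
Anchor: Jan 1, 1952. With p = 1952 - 1 = 1951: (p + p//4 - p//100 + p//400) mod 7 = (1951 + 487 - 19 + 4) mod 7 = 2423 mod 7 = 1 -> Tuesday (Mon=0 ... Sun=6)
Days before October (Jan-Sep): 274 days
Weekday index = (1 + 274) mod 7 = 2

Wednesday


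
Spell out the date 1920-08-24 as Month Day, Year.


ISO 1920-08-24 parses as year=1920, month=08, day=24
Month 8 -> August

August 24, 1920


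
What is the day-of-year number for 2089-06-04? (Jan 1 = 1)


Date: June 4, 2089
Days in months 1 through 5: 151
Plus 4 days in June

Day of year: 155


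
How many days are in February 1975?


February 1975 (leap year: no)

28 days


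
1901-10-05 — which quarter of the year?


Month: October (month 10)
Q1: Jan-Mar, Q2: Apr-Jun, Q3: Jul-Sep, Q4: Oct-Dec

Q4


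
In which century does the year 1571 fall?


Century = (year - 1) // 100 + 1
= (1571 - 1) // 100 + 1
= 1570 // 100 + 1
= 15 + 1

16th century


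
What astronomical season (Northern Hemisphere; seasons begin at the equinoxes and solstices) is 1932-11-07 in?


Date: November 7
Astronomical Autumn (approx.; exact equinox/solstice day varies by year): September 22 to December 20
November 7 falls within the Autumn window

Autumn


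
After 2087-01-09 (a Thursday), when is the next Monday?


Current: Thursday
Target: Monday
Days ahead: 4

Next Monday: 2087-01-13


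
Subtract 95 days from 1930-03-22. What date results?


Start: 1930-03-22, subtract 95 days
Back 22 days from March 22 reaches February 28, 1930 -> 73 left
February 1930 has 28 days -> back to January 31, 1930 -> 45 left
January 1930 has 31 days -> back to December 31, 1929 -> 14 left
December 1929: 31 - 14 = 17 -> lands on December 17

Result: 1929-12-17


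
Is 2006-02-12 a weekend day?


Anchor: Jan 1, 2006. With p = 2006 - 1 = 2005: (p + p//4 - p//100 + p//400) mod 7 = (2005 + 501 - 20 + 5) mod 7 = 2491 mod 7 = 6 -> Sunday (Mon=0 ... Sun=6)
Day of year: 43; offset = 42
Weekday index = (6 + 42) mod 7 = 6 -> Sunday
Weekend days: Saturday, Sunday

Yes


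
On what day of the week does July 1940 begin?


Target: July 1, 1940
Anchor: Jan 1, 1940. With p = 1940 - 1 = 1939: (p + p//4 - p//100 + p//400) mod 7 = (1939 + 484 - 19 + 4) mod 7 = 2408 mod 7 = 0 -> Monday (Mon=0 ... Sun=6)
Days before July (Jan-Jun): 182 days
Weekday index = (0 + 182) mod 7 = 0

Monday


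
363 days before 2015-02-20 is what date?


Start: 2015-02-20, subtract 363 days
Back 20 days from February 20 reaches January 31, 2015 -> 343 left
January 2015 has 31 days -> back to December 31, 2014 -> 312 left
December 2014 has 31 days -> back to November 30, 2014 -> 281 left
November 2014 has 30 days -> back to October 31, 2014 -> 251 left
October 2014 has 31 days -> back to September 30, 2014 -> 220 left
September 2014 has 30 days -> back to August 31, 2014 -> 190 left
August 2014 has 31 days -> back to July 31, 2014 -> 159 left
July 2014 has 31 days -> back to June 30, 2014 -> 128 left
June 2014 has 30 days -> back to May 31, 2014 -> 98 left
May 2014 has 31 days -> back to April 30, 2014 -> 67 left
April 2014 has 30 days -> back to March 31, 2014 -> 37 left
March 2014 has 31 days -> back to February 28, 2014 -> 6 left
February 2014: 28 - 6 = 22 -> lands on February 22

Result: 2014-02-22


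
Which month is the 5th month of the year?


Month 5 of 12

May


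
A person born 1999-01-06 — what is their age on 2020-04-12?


Birth: 1999-01-06
Reference: 2020-04-12
Year difference: 2020 - 1999 = 21

21 years old


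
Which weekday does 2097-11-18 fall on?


Date: November 18, 2097
Anchor: Jan 1, 2097. With p = 2097 - 1 = 2096: (p + p//4 - p//100 + p//400) mod 7 = (2096 + 524 - 20 + 5) mod 7 = 2605 mod 7 = 1 -> Tuesday (Mon=0 ... Sun=6)
Days before November (Jan-Oct): 304; offset = 304 + 18 - 1 = 321
Weekday index = (1 + 321) mod 7 = 0

Day of the week: Monday


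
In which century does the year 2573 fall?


Century = (year - 1) // 100 + 1
= (2573 - 1) // 100 + 1
= 2572 // 100 + 1
= 25 + 1

26th century


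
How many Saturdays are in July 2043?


July 2043 has 31 days
Anchor: Jan 1, 2043. With p = 2043 - 1 = 2042: (p + p//4 - p//100 + p//400) mod 7 = (2042 + 510 - 20 + 5) mod 7 = 2537 mod 7 = 3 -> Thursday (Mon=0 ... Sun=6)
Days before July (Jan-Jun): 181; July 1 index = (3 + 181) mod 7 = 2 -> Wednesday
First Saturday is July 4
Saturdays: 4, 11, 18, 25

4 Saturdays


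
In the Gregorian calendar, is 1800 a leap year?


Gregorian leap year rule: divisible by 4, but not by 100, unless also by 400.
1800 is divisible by 100 but not 400 -> not a leap year

No


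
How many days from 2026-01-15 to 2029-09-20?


From 2026-01-15 to 2029-09-20
2026-01-15: day of year = 15
2029-09-20: days before September = 31 + 28 + 31 + 30 + 31 + 30 + 31 + 31 = 243 (2029 is not a leap year); day of year = 243 + 20 = 263
Rest of 2026: 365 - 15 = 350
Full years 2027 (365), 2028 (366): 731
Total = 350 + 731 + 263 = 1344

1344 days


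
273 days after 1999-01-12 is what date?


Start: 1999-01-12, add 273 days
January 1999 has 31 days: 31 - 12 = 19 days to January 31 -> 254 left
February 1999 has 28 days -> 226 left
March 1999 has 31 days -> 195 left
April 1999 has 30 days -> 165 left
May 1999 has 31 days -> 134 left
June 1999 has 30 days -> 104 left
July 1999 has 31 days -> 73 left
August 1999 has 31 days -> 42 left
September 1999 has 30 days -> 12 left
October 1999: 12 <= 31 -> lands on October 12

Result: 1999-10-12


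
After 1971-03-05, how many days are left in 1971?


Day of year: 64 of 365
Remaining = 365 - 64

301 days


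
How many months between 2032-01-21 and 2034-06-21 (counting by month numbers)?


From January 2032 to June 2034
2 years * 12 = 24 months, plus 5 months = 29

29 months


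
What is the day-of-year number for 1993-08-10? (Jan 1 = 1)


Date: August 10, 1993
Days in months 1 through 7: 212
Plus 10 days in August

Day of year: 222


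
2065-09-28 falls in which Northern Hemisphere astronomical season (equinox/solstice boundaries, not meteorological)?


Date: September 28
Astronomical Autumn (approx.; exact equinox/solstice day varies by year): September 22 to December 20
September 28 falls within the Autumn window

Autumn


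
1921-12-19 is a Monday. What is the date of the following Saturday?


Current: Monday
Target: Saturday
Days ahead: 5

Next Saturday: 1921-12-24


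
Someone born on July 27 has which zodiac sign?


Date: July 27
Conventional tropical zodiac dates: Leo from July 23 onward; Virgo starts August 23
July 27 falls within the Leo range

Leo


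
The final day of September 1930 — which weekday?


September 1930 has 30 days
Anchor: Jan 1, 1930. With p = 1930 - 1 = 1929: (p + p//4 - p//100 + p//400) mod 7 = (1929 + 482 - 19 + 4) mod 7 = 2396 mod 7 = 2 -> Wednesday (Mon=0 ... Sun=6)
Days before September (Jan-Aug): 243; September 1 index = (2 + 243) mod 7 = 0 -> Monday
Last day offset: 30 - 1 = 29 days
Weekday index = (0 + 29) mod 7 = 1

Tuesday, September 30


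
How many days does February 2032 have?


February 2032 (leap year: yes)

29 days


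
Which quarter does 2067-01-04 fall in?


Month: January (month 1)
Q1: Jan-Mar, Q2: Apr-Jun, Q3: Jul-Sep, Q4: Oct-Dec

Q1


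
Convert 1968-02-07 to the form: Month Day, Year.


ISO 1968-02-07 parses as year=1968, month=02, day=07
Month 2 -> February

February 7, 1968


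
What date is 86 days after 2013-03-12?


Start: 2013-03-12, add 86 days
March 2013 has 31 days: 31 - 12 = 19 days to March 31 -> 67 left
April 2013 has 30 days -> 37 left
May 2013 has 31 days -> 6 left
June 2013: 6 <= 30 -> lands on June 6

Result: 2013-06-06


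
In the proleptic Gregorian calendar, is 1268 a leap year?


Gregorian leap year rule: divisible by 4, but not by 100, unless also by 400.
1268 is divisible by 4 but not 100 -> leap year

Yes


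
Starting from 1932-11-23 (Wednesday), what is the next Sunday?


Current: Wednesday
Target: Sunday
Days ahead: 4

Next Sunday: 1932-11-27


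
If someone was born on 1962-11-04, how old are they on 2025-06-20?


Birth: 1962-11-04
Reference: 2025-06-20
Year difference: 2025 - 1962 = 63
Birthday not yet reached in 2025, subtract 1

62 years old


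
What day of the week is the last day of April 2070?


April 2070 has 30 days
Anchor: Jan 1, 2070. With p = 2070 - 1 = 2069: (p + p//4 - p//100 + p//400) mod 7 = (2069 + 517 - 20 + 5) mod 7 = 2571 mod 7 = 2 -> Wednesday (Mon=0 ... Sun=6)
Days before April (Jan-Mar): 90; April 1 index = (2 + 90) mod 7 = 1 -> Tuesday
Last day offset: 30 - 1 = 29 days
Weekday index = (1 + 29) mod 7 = 2

Wednesday, April 30


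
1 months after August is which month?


August is month 8
8 + 1 = 9

September


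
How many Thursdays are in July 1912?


July 1912 has 31 days
Anchor: Jan 1, 1912. With p = 1912 - 1 = 1911: (p + p//4 - p//100 + p//400) mod 7 = (1911 + 477 - 19 + 4) mod 7 = 2373 mod 7 = 0 -> Monday (Mon=0 ... Sun=6)
Days before July (Jan-Jun): 182; July 1 index = (0 + 182) mod 7 = 0 -> Monday
First Thursday is July 4
Thursdays: 4, 11, 18, 25

4 Thursdays


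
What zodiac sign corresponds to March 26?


Date: March 26
Conventional tropical zodiac dates: Aries from March 21 onward; Taurus starts April 20
March 26 falls within the Aries range

Aries


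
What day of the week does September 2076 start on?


Target: September 1, 2076
Anchor: Jan 1, 2076. With p = 2076 - 1 = 2075: (p + p//4 - p//100 + p//400) mod 7 = (2075 + 518 - 20 + 5) mod 7 = 2578 mod 7 = 2 -> Wednesday (Mon=0 ... Sun=6)
Days before September (Jan-Aug): 244 days
Weekday index = (2 + 244) mod 7 = 1

Tuesday


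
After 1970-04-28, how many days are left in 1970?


Day of year: 118 of 365
Remaining = 365 - 118

247 days


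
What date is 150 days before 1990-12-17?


Start: 1990-12-17, subtract 150 days
Back 17 days from December 17 reaches November 30, 1990 -> 133 left
November 1990 has 30 days -> back to October 31, 1990 -> 103 left
October 1990 has 31 days -> back to September 30, 1990 -> 72 left
September 1990 has 30 days -> back to August 31, 1990 -> 42 left
August 1990 has 31 days -> back to July 31, 1990 -> 11 left
July 1990: 31 - 11 = 20 -> lands on July 20

Result: 1990-07-20


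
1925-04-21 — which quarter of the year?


Month: April (month 4)
Q1: Jan-Mar, Q2: Apr-Jun, Q3: Jul-Sep, Q4: Oct-Dec

Q2


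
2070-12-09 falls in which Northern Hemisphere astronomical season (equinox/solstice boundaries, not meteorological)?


Date: December 9
Astronomical Autumn (approx.; exact equinox/solstice day varies by year): September 22 to December 20
December 9 falls within the Autumn window

Autumn


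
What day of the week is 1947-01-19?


Date: January 19, 1947
Anchor: Jan 1, 1947. With p = 1947 - 1 = 1946: (p + p//4 - p//100 + p//400) mod 7 = (1946 + 486 - 19 + 4) mod 7 = 2417 mod 7 = 2 -> Wednesday (Mon=0 ... Sun=6)
Days into year = 19 - 1 = 18
Weekday index = (2 + 18) mod 7 = 6

Day of the week: Sunday
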